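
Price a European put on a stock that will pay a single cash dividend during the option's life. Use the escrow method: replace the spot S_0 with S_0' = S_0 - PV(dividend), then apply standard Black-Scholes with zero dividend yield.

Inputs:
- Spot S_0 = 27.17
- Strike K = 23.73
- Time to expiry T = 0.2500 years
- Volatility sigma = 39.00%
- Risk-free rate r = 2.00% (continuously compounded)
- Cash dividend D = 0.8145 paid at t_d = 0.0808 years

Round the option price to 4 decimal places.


PV(D) = D * exp(-r * t_d) = 0.8145 * 0.99838531 = 0.81318483
S_0' = S_0 - PV(D) = 27.1700 - 0.81318483 = 26.35681517
d1 = (ln(S_0'/K) + (r + sigma^2/2)*T) / (sigma*sqrt(T)) = 0.66153493
d2 = d1 - sigma*sqrt(T) = 0.46653493
exp(-rT) = 0.99501248
N(-d1) = 0.25413466; N(-d2) = 0.32041633
P = K * exp(-rT) * N(-d2) - S_0' * N(-d1) = 23.7300 * 0.99501248 * 0.32041633 - 26.35681517 * 0.25413466 = 0.8674

Answer: Price = 0.8674


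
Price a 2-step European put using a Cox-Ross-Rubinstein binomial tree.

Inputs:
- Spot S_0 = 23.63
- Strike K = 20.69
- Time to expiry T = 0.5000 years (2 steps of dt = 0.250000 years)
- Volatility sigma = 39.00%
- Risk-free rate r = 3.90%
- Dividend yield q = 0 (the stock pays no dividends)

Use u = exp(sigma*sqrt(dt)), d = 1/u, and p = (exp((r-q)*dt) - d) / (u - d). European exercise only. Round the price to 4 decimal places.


Answer: Price = V(0,0) = 1.2614

Derivation:
dt = T/N = 0.250000
u = exp(sigma*sqrt(dt)) = 1.215311; d = 1/u = 0.822835
p = (exp((r-q)*dt) - d) / (u - d) = 0.476368
Discount per step: exp(-r*dt) = 0.990297
Stock lattice S(k, i) with i counting down-moves:
  k=0: S(0,0) = 23.6300
  k=1: S(1,0) = 28.7178; S(1,1) = 19.4436
  k=2: S(2,0) = 34.9011; S(2,1) = 23.6300; S(2,2) = 15.9989
Terminal payoffs V(N, i) = max(K - S_T, 0):
  V(2,0) = 0.000000; V(2,1) = 0.000000; V(2,2) = 4.691146
Backward induction: V(k, i) = exp(-r*dt) * [p * V(k+1, i) + (1-p) * V(k+1, i+1)].
  V(1,0) = exp(-r*dt) * [p*0.000000 + (1-p)*0.000000] = 0.000000
  V(1,1) = exp(-r*dt) * [p*0.000000 + (1-p)*4.691146] = 2.432602
  V(0,0) = exp(-r*dt) * [p*0.000000 + (1-p)*2.432602] = 1.261430


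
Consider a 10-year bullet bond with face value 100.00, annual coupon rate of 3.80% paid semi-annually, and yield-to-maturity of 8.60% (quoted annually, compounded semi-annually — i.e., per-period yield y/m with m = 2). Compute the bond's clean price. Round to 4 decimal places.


Answer: Price = 68.2328

Derivation:
Coupon per period c = face * coupon_rate / m = 1.900000
Periods per year m = 2; per-period yield y/m = 0.043000
Number of cashflows N = 20
Cashflows (t years, CF_t, discount factor 1/(1+y/m)^(m*t), PV):
  t = 0.5000: CF_t = 1.900000, DF = 0.958773, PV = 1.821668
  t = 1.0000: CF_t = 1.900000, DF = 0.919245, PV = 1.746566
  t = 1.5000: CF_t = 1.900000, DF = 0.881347, PV = 1.674560
  t = 2.0000: CF_t = 1.900000, DF = 0.845012, PV = 1.605522
  t = 2.5000: CF_t = 1.900000, DF = 0.810174, PV = 1.539331
  t = 3.0000: CF_t = 1.900000, DF = 0.776773, PV = 1.475869
  t = 3.5000: CF_t = 1.900000, DF = 0.744749, PV = 1.415023
  t = 4.0000: CF_t = 1.900000, DF = 0.714045, PV = 1.356685
  t = 4.5000: CF_t = 1.900000, DF = 0.684607, PV = 1.300753
  t = 5.0000: CF_t = 1.900000, DF = 0.656382, PV = 1.247127
  t = 5.5000: CF_t = 1.900000, DF = 0.629322, PV = 1.195711
  t = 6.0000: CF_t = 1.900000, DF = 0.603376, PV = 1.146415
  t = 6.5000: CF_t = 1.900000, DF = 0.578501, PV = 1.099152
  t = 7.0000: CF_t = 1.900000, DF = 0.554651, PV = 1.053837
  t = 7.5000: CF_t = 1.900000, DF = 0.531784, PV = 1.010390
  t = 8.0000: CF_t = 1.900000, DF = 0.509860, PV = 0.968734
  t = 8.5000: CF_t = 1.900000, DF = 0.488840, PV = 0.928796
  t = 9.0000: CF_t = 1.900000, DF = 0.468687, PV = 0.890504
  t = 9.5000: CF_t = 1.900000, DF = 0.449364, PV = 0.853791
  t = 10.0000: CF_t = 101.900000, DF = 0.430838, PV = 43.902375
Price P = sum_t PV_t = 68.232809


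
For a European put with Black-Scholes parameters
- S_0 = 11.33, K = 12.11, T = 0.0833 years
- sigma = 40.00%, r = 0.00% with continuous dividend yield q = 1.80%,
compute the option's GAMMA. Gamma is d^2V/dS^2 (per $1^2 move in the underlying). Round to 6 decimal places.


Answer: Gamma = 0.264362

Derivation:
d1 = -0.5319575660; d2 = -0.6474045235
phi(d1) = 0.3463075731; exp(-qT) = 0.9985017235; exp(-rT) = 1.0000000000
Gamma = exp(-qT) * phi(d1) / (S * sigma * sqrt(T)) = 0.9985017235 * 0.3463075731 / (11.3300 * 0.4000 * 0.2886173938) = 0.264362


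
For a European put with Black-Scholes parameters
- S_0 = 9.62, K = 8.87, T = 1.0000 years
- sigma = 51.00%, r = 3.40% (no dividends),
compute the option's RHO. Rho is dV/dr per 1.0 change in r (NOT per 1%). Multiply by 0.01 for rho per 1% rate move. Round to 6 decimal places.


Answer: Rho = -4.386527

Derivation:
d1 = 0.4808224870; d2 = -0.0291775130
phi(d1) = 0.3553920740; exp(-qT) = 1.0000000000; exp(-rT) = 0.9665715046
N(-d2) = 0.5116384922
Rho = -K*T*exp(-rT)*N(-d2) = -8.8700 * 1.0000 * 0.9665715046 * 0.5116384922 = -4.386527


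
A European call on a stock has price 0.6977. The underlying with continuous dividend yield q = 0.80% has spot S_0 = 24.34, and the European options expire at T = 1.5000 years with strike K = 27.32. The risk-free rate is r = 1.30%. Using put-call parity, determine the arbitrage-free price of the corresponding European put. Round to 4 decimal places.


Put-call parity: C - P = S_0 * exp(-qT) - K * exp(-rT).
S_0 * exp(-qT) = 24.3400 * 0.98807171 = 24.04966549
K * exp(-rT) = 27.3200 * 0.98068890 = 26.79242062
P = C - S*exp(-qT) + K*exp(-rT)
P = 0.6977 - 24.04966549 + 26.79242062 = 3.4405

Answer: Put price = 3.4405


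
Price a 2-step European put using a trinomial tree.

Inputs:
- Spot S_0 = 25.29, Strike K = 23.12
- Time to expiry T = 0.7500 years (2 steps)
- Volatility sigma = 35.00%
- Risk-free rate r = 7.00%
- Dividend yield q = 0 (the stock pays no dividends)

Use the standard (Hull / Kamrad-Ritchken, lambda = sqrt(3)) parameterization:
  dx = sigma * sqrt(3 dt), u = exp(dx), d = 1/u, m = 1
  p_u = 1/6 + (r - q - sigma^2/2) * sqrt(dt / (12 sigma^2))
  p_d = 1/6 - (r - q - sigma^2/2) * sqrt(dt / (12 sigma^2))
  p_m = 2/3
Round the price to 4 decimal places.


dt = T/N = 0.375000; dx = sigma*sqrt(3*dt) = 0.371231
u = exp(dx) = 1.449518; d = 1/u = 0.689885
p_u = 0.171086, p_m = 0.666667, p_d = 0.162247
Discount per step: exp(-r*dt) = 0.974092
Stock lattice S(k, j) with j the centered position index:
  k=0: S(0,+0) = 25.2900
  k=1: S(1,-1) = 17.4472; S(1,+0) = 25.2900; S(1,+1) = 36.6583
  k=2: S(2,-2) = 12.0365; S(2,-1) = 17.4472; S(2,+0) = 25.2900; S(2,+1) = 36.6583; S(2,+2) = 53.1369
Terminal payoffs V(N, j) = max(K - S_T, 0):
  V(2,-2) = 11.083461; V(2,-1) = 5.672821; V(2,+0) = 0.000000; V(2,+1) = 0.000000; V(2,+2) = 0.000000
Backward induction: V(k, j) = exp(-r*dt) * [p_u * V(k+1, j+1) + p_m * V(k+1, j) + p_d * V(k+1, j-1)]
  V(1,-1) = exp(-r*dt) * [p_u*0.000000 + p_m*5.672821 + p_d*11.083461] = 5.435569
  V(1,+0) = exp(-r*dt) * [p_u*0.000000 + p_m*0.000000 + p_d*5.672821] = 0.896553
  V(1,+1) = exp(-r*dt) * [p_u*0.000000 + p_m*0.000000 + p_d*0.000000] = 0.000000
  V(0,+0) = exp(-r*dt) * [p_u*0.000000 + p_m*0.896553 + p_d*5.435569] = 1.441274

Answer: Price = V(0,0) = 1.4413


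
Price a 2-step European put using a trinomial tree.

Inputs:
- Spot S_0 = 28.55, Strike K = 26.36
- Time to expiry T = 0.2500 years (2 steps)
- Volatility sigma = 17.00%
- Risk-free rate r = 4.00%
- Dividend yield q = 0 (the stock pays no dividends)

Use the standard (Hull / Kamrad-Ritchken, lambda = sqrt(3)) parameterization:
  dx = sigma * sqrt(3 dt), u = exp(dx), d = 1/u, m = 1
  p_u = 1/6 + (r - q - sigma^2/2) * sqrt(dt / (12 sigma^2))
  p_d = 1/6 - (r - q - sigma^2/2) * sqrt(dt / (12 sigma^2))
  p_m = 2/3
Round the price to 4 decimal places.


dt = T/N = 0.125000; dx = sigma*sqrt(3*dt) = 0.104103
u = exp(dx) = 1.109715; d = 1/u = 0.901132
p_u = 0.182006, p_m = 0.666667, p_d = 0.151327
Discount per step: exp(-r*dt) = 0.995012
Stock lattice S(k, j) with j the centered position index:
  k=0: S(0,+0) = 28.5500
  k=1: S(1,-1) = 25.7273; S(1,+0) = 28.5500; S(1,+1) = 31.6824
  k=2: S(2,-2) = 23.1837; S(2,-1) = 25.7273; S(2,+0) = 28.5500; S(2,+1) = 31.6824; S(2,+2) = 35.1584
Terminal payoffs V(N, j) = max(K - S_T, 0):
  V(2,-2) = 3.176280; V(2,-1) = 0.632676; V(2,+0) = 0.000000; V(2,+1) = 0.000000; V(2,+2) = 0.000000
Backward induction: V(k, j) = exp(-r*dt) * [p_u * V(k+1, j+1) + p_m * V(k+1, j) + p_d * V(k+1, j-1)]
  V(1,-1) = exp(-r*dt) * [p_u*0.000000 + p_m*0.632676 + p_d*3.176280] = 0.897941
  V(1,+0) = exp(-r*dt) * [p_u*0.000000 + p_m*0.000000 + p_d*0.632676] = 0.095264
  V(1,+1) = exp(-r*dt) * [p_u*0.000000 + p_m*0.000000 + p_d*0.000000] = 0.000000
  V(0,+0) = exp(-r*dt) * [p_u*0.000000 + p_m*0.095264 + p_d*0.897941] = 0.198398

Answer: Price = V(0,0) = 0.1984


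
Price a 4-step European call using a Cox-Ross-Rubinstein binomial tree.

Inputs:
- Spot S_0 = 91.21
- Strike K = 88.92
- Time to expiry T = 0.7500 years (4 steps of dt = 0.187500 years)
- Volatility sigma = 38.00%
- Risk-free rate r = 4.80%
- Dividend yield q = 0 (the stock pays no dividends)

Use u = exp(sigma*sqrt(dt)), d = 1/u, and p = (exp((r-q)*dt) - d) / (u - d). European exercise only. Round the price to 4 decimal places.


Answer: Price = V(0,0) = 14.1581

Derivation:
dt = T/N = 0.187500
u = exp(sigma*sqrt(dt)) = 1.178856; d = 1/u = 0.848280
p = (exp((r-q)*dt) - d) / (u - d) = 0.486304
Discount per step: exp(-r*dt) = 0.991040
Stock lattice S(k, i) with i counting down-moves:
  k=0: S(0,0) = 91.2100
  k=1: S(1,0) = 107.5235; S(1,1) = 77.3716
  k=2: S(2,0) = 126.7548; S(2,1) = 91.2100; S(2,2) = 65.6328
  k=3: S(3,0) = 149.4257; S(3,1) = 107.5235; S(3,2) = 77.3716; S(3,3) = 55.6749
  k=4: S(4,0) = 176.1514; S(4,1) = 126.7548; S(4,2) = 91.2100; S(4,3) = 65.6328; S(4,4) = 47.2279
Terminal payoffs V(N, i) = max(S_T - K, 0):
  V(4,0) = 87.231399; V(4,1) = 37.834760; V(4,2) = 2.290000; V(4,3) = 0.000000; V(4,4) = 0.000000
Backward induction: V(k, i) = exp(-r*dt) * [p * V(k+1, i) + (1-p) * V(k+1, i+1)].
  V(3,0) = exp(-r*dt) * [p*87.231399 + (1-p)*37.834760] = 61.302351
  V(3,1) = exp(-r*dt) * [p*37.834760 + (1-p)*2.290000] = 19.400183
  V(3,2) = exp(-r*dt) * [p*2.290000 + (1-p)*0.000000] = 1.103659
  V(3,3) = exp(-r*dt) * [p*0.000000 + (1-p)*0.000000] = 0.000000
  V(2,0) = exp(-r*dt) * [p*61.302351 + (1-p)*19.400183] = 39.421001
  V(2,1) = exp(-r*dt) * [p*19.400183 + (1-p)*1.103659] = 9.911731
  V(2,2) = exp(-r*dt) * [p*1.103659 + (1-p)*0.000000] = 0.531906
  V(1,0) = exp(-r*dt) * [p*39.421001 + (1-p)*9.911731] = 24.044838
  V(1,1) = exp(-r*dt) * [p*9.911731 + (1-p)*0.531906] = 5.047721
  V(0,0) = exp(-r*dt) * [p*24.044838 + (1-p)*5.047721] = 14.158104


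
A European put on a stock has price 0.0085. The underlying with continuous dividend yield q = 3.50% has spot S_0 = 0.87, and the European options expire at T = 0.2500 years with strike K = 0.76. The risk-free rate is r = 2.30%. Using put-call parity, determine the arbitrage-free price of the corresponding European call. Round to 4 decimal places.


Put-call parity: C - P = S_0 * exp(-qT) - K * exp(-rT).
S_0 * exp(-qT) = 0.8700 * 0.99128817 = 0.86242071
K * exp(-rT) = 0.7600 * 0.99426650 = 0.75564254
C = P + S*exp(-qT) - K*exp(-rT)
C = 0.0085 + 0.86242071 - 0.75564254 = 0.1153

Answer: Call price = 0.1153


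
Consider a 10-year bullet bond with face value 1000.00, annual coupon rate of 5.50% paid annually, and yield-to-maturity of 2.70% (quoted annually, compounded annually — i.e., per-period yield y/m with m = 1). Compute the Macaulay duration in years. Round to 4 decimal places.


Answer: Macaulay duration = 8.1904 years

Derivation:
Coupon per period c = face * coupon_rate / m = 55.000000
Periods per year m = 1; per-period yield y/m = 0.027000
Number of cashflows N = 10
Cashflows (t years, CF_t, discount factor 1/(1+y/m)^(m*t), PV):
  t = 1.0000: CF_t = 55.000000, DF = 0.973710, PV = 53.554041
  t = 2.0000: CF_t = 55.000000, DF = 0.948111, PV = 52.146096
  t = 3.0000: CF_t = 55.000000, DF = 0.923185, PV = 50.775167
  t = 4.0000: CF_t = 55.000000, DF = 0.898914, PV = 49.440279
  t = 5.0000: CF_t = 55.000000, DF = 0.875282, PV = 48.140486
  t = 6.0000: CF_t = 55.000000, DF = 0.852270, PV = 46.874865
  t = 7.0000: CF_t = 55.000000, DF = 0.829864, PV = 45.642517
  t = 8.0000: CF_t = 55.000000, DF = 0.808047, PV = 44.442568
  t = 9.0000: CF_t = 55.000000, DF = 0.786803, PV = 43.274165
  t = 10.0000: CF_t = 1055.000000, DF = 0.766118, PV = 808.254300
Price P = sum_t PV_t = 1242.544483
Macaulay numerator sum_t t * PV_t:
  t * PV_t at t = 1.0000: 53.554041
  t * PV_t at t = 2.0000: 104.292193
  t * PV_t at t = 3.0000: 152.325500
  t * PV_t at t = 4.0000: 197.761117
  t * PV_t at t = 5.0000: 240.702431
  t * PV_t at t = 6.0000: 281.249189
  t * PV_t at t = 7.0000: 319.497618
  t * PV_t at t = 8.0000: 355.540540
  t * PV_t at t = 9.0000: 389.467485
  t * PV_t at t = 10.0000: 8082.542998
Macaulay duration D = (sum_t t * PV_t) / P = 10176.933111 / 1242.544483 = 8.190397


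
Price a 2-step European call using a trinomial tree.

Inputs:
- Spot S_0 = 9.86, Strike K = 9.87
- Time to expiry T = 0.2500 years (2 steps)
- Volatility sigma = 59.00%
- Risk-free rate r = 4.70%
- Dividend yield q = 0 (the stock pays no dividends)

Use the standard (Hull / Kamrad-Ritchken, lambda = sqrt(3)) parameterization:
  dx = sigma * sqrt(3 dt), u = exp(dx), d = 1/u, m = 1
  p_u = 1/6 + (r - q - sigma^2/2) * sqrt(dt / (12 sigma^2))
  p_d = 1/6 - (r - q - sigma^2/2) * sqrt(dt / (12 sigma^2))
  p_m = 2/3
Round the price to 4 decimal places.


dt = T/N = 0.125000; dx = sigma*sqrt(3*dt) = 0.361300
u = exp(dx) = 1.435194; d = 1/u = 0.696770
p_u = 0.144689, p_m = 0.666667, p_d = 0.188645
Discount per step: exp(-r*dt) = 0.994142
Stock lattice S(k, j) with j the centered position index:
  k=0: S(0,+0) = 9.8600
  k=1: S(1,-1) = 6.8702; S(1,+0) = 9.8600; S(1,+1) = 14.1510
  k=2: S(2,-2) = 4.7869; S(2,-1) = 6.8702; S(2,+0) = 9.8600; S(2,+1) = 14.1510; S(2,+2) = 20.3094
Terminal payoffs V(N, j) = max(S_T - K, 0):
  V(2,-2) = 0.000000; V(2,-1) = 0.000000; V(2,+0) = 0.000000; V(2,+1) = 4.281009; V(2,+2) = 10.439437
Backward induction: V(k, j) = exp(-r*dt) * [p_u * V(k+1, j+1) + p_m * V(k+1, j) + p_d * V(k+1, j-1)]
  V(1,-1) = exp(-r*dt) * [p_u*0.000000 + p_m*0.000000 + p_d*0.000000] = 0.000000
  V(1,+0) = exp(-r*dt) * [p_u*4.281009 + p_m*0.000000 + p_d*0.000000] = 0.615785
  V(1,+1) = exp(-r*dt) * [p_u*10.439437 + p_m*4.281009 + p_d*0.000000] = 4.338908
  V(0,+0) = exp(-r*dt) * [p_u*4.338908 + p_m*0.615785 + p_d*0.000000] = 1.032232

Answer: Price = V(0,0) = 1.0322


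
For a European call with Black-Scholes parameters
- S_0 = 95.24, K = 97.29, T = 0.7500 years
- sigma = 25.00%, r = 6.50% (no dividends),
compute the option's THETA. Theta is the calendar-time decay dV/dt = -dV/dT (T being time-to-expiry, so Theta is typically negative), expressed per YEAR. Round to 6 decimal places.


d1 = 0.2350569044; d2 = 0.0185505534
phi(d1) = 0.3880719931; exp(-qT) = 1.0000000000; exp(-rT) = 0.9524192047
Theta = -S*exp(-qT)*phi(d1)*sigma/(2*sqrt(T)) - r*K*exp(-rT)*N(d2) + q*S*exp(-qT)*N(d1)
N(d1) = 0.5929177165; N(d2) = 0.5074001757; sqrt(T) = 0.8660254038
Term 1 = -95.2400 * 1.0000000000 * 0.3880719931 * 0.2500 / (2 * 0.8660254038) = -5.3347131130
Term 2 = -0.0650 * 97.2900 * 0.9524192047 * 0.5074001757 = -3.0560490278
Term 3 = 0 (no dividend yield, q = 0)
Theta = -5.3347131130 + (-3.0560490278) + (0.0000000000) = -8.390762

Answer: Theta = -8.390762


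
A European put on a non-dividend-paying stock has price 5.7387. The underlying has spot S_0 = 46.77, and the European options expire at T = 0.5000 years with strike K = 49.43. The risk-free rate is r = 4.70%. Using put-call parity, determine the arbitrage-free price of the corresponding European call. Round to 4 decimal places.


Put-call parity: C - P = S_0 * exp(-qT) - K * exp(-rT).
S_0 * exp(-qT) = 46.7700 * 1.00000000 = 46.77000000
K * exp(-rT) = 49.4300 * 0.97677397 = 48.28193757
C = P + S*exp(-qT) - K*exp(-rT)
C = 5.7387 + 46.77000000 - 48.28193757 = 4.2268

Answer: Call price = 4.2268


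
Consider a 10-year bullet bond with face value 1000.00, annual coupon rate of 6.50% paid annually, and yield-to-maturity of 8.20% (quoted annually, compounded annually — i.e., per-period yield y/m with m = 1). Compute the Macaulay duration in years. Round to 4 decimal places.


Coupon per period c = face * coupon_rate / m = 65.000000
Periods per year m = 1; per-period yield y/m = 0.082000
Number of cashflows N = 10
Cashflows (t years, CF_t, discount factor 1/(1+y/m)^(m*t), PV):
  t = 1.0000: CF_t = 65.000000, DF = 0.924214, PV = 60.073937
  t = 2.0000: CF_t = 65.000000, DF = 0.854172, PV = 55.521199
  t = 3.0000: CF_t = 65.000000, DF = 0.789438, PV = 51.313492
  t = 4.0000: CF_t = 65.000000, DF = 0.729610, PV = 47.424670
  t = 5.0000: CF_t = 65.000000, DF = 0.674316, PV = 43.830563
  t = 6.0000: CF_t = 65.000000, DF = 0.623213, PV = 40.508839
  t = 7.0000: CF_t = 65.000000, DF = 0.575982, PV = 37.438853
  t = 8.0000: CF_t = 65.000000, DF = 0.532331, PV = 34.601527
  t = 9.0000: CF_t = 65.000000, DF = 0.491988, PV = 31.979231
  t = 10.0000: CF_t = 1065.000000, DF = 0.454703, PV = 484.258219
Price P = sum_t PV_t = 886.950529
Macaulay numerator sum_t t * PV_t:
  t * PV_t at t = 1.0000: 60.073937
  t * PV_t at t = 2.0000: 111.042398
  t * PV_t at t = 3.0000: 153.940477
  t * PV_t at t = 4.0000: 189.698678
  t * PV_t at t = 5.0000: 219.152817
  t * PV_t at t = 6.0000: 243.053032
  t * PV_t at t = 7.0000: 262.071969
  t * PV_t at t = 8.0000: 276.812219
  t * PV_t at t = 9.0000: 287.813075
  t * PV_t at t = 10.0000: 4842.582186
Macaulay duration D = (sum_t t * PV_t) / P = 6646.240788 / 886.950529 = 7.493361

Answer: Macaulay duration = 7.4934 years


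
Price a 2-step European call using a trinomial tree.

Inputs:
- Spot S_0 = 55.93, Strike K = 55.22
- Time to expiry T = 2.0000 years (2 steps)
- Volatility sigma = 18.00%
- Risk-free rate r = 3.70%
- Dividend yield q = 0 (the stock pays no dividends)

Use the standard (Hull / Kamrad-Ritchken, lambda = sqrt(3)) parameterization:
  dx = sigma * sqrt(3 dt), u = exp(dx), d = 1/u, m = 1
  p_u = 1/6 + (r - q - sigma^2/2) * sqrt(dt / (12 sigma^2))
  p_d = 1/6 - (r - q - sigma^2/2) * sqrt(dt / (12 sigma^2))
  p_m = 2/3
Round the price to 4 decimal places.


dt = T/N = 1.000000; dx = sigma*sqrt(3*dt) = 0.311769
u = exp(dx) = 1.365839; d = 1/u = 0.732151
p_u = 0.200025, p_m = 0.666667, p_d = 0.133309
Discount per step: exp(-r*dt) = 0.963676
Stock lattice S(k, j) with j the centered position index:
  k=0: S(0,+0) = 55.9300
  k=1: S(1,-1) = 40.9492; S(1,+0) = 55.9300; S(1,+1) = 76.3914
  k=2: S(2,-2) = 29.9810; S(2,-1) = 40.9492; S(2,+0) = 55.9300; S(2,+1) = 76.3914; S(2,+2) = 104.3384
Terminal payoffs V(N, j) = max(S_T - K, 0):
  V(2,-2) = 0.000000; V(2,-1) = 0.000000; V(2,+0) = 0.710000; V(2,+1) = 21.171395; V(2,+2) = 49.118373
Backward induction: V(k, j) = exp(-r*dt) * [p_u * V(k+1, j+1) + p_m * V(k+1, j) + p_d * V(k+1, j-1)]
  V(1,-1) = exp(-r*dt) * [p_u*0.710000 + p_m*0.000000 + p_d*0.000000] = 0.136859
  V(1,+0) = exp(-r*dt) * [p_u*21.171395 + p_m*0.710000 + p_d*0.000000] = 4.537117
  V(1,+1) = exp(-r*dt) * [p_u*49.118373 + p_m*21.171395 + p_d*0.710000] = 23.160799
  V(0,+0) = exp(-r*dt) * [p_u*23.160799 + p_m*4.537117 + p_d*0.136859] = 7.396909

Answer: Price = V(0,0) = 7.3969


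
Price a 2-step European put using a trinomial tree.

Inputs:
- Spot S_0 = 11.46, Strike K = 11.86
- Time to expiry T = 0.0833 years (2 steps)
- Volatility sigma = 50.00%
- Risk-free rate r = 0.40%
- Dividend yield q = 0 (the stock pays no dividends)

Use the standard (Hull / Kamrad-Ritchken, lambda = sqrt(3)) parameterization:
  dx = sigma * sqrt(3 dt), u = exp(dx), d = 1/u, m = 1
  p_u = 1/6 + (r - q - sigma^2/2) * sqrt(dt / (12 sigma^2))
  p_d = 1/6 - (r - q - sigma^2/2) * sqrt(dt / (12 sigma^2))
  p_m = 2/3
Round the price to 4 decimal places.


Answer: Price = V(0,0) = 0.8687

Derivation:
dt = T/N = 0.041650; dx = sigma*sqrt(3*dt) = 0.176741
u = exp(dx) = 1.193322; d = 1/u = 0.837997
p_u = 0.152410, p_m = 0.666667, p_d = 0.180924
Discount per step: exp(-r*dt) = 0.999833
Stock lattice S(k, j) with j the centered position index:
  k=0: S(0,+0) = 11.4600
  k=1: S(1,-1) = 9.6034; S(1,+0) = 11.4600; S(1,+1) = 13.6755
  k=2: S(2,-2) = 8.0476; S(2,-1) = 9.6034; S(2,+0) = 11.4600; S(2,+1) = 13.6755; S(2,+2) = 16.3192
Terminal payoffs V(N, j) = max(K - S_T, 0):
  V(2,-2) = 3.812351; V(2,-1) = 2.256560; V(2,+0) = 0.400000; V(2,+1) = 0.000000; V(2,+2) = 0.000000
Backward induction: V(k, j) = exp(-r*dt) * [p_u * V(k+1, j+1) + p_m * V(k+1, j) + p_d * V(k+1, j-1)]
  V(1,-1) = exp(-r*dt) * [p_u*0.400000 + p_m*2.256560 + p_d*3.812351] = 2.254706
  V(1,+0) = exp(-r*dt) * [p_u*0.000000 + p_m*0.400000 + p_d*2.256560] = 0.674820
  V(1,+1) = exp(-r*dt) * [p_u*0.000000 + p_m*0.000000 + p_d*0.400000] = 0.072357
  V(0,+0) = exp(-r*dt) * [p_u*0.072357 + p_m*0.674820 + p_d*2.254706] = 0.868693


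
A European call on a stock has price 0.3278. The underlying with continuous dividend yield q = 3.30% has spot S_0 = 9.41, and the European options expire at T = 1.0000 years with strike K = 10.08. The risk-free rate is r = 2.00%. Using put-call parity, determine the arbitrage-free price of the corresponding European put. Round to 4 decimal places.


Answer: Put price = 1.1037

Derivation:
Put-call parity: C - P = S_0 * exp(-qT) - K * exp(-rT).
S_0 * exp(-qT) = 9.4100 * 0.96753856 = 9.10453785
K * exp(-rT) = 10.0800 * 0.98019867 = 9.88040263
P = C - S*exp(-qT) + K*exp(-rT)
P = 0.3278 - 9.10453785 + 9.88040263 = 1.1037


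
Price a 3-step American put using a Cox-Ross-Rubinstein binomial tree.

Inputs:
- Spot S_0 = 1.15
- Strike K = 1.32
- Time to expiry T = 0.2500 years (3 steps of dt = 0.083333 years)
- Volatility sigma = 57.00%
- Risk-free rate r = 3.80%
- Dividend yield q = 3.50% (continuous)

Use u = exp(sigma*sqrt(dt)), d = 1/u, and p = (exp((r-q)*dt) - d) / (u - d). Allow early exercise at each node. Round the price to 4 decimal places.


dt = T/N = 0.083333
u = exp(sigma*sqrt(dt)) = 1.178856; d = 1/u = 0.848280
p = (exp((r-q)*dt) - d) / (u - d) = 0.459713
Discount per step: exp(-r*dt) = 0.996838
Stock lattice S(k, i) with i counting down-moves:
  k=0: S(0,0) = 1.1500
  k=1: S(1,0) = 1.3557; S(1,1) = 0.9755
  k=2: S(2,0) = 1.5982; S(2,1) = 1.1500; S(2,2) = 0.8275
  k=3: S(3,0) = 1.8840; S(3,1) = 1.3557; S(3,2) = 0.9755; S(3,3) = 0.7020
Terminal payoffs V(N, i) = max(K - S_T, 0):
  V(3,0) = 0.000000; V(3,1) = 0.000000; V(3,2) = 0.344478; V(3,3) = 0.618036
Backward induction: V(k, i) = exp(-r*dt) * [p * V(k+1, i) + (1-p) * V(k+1, i+1)]; then take max(V_cont, immediate exercise) for American.
  V(2,0) = exp(-r*dt) * [p*0.000000 + (1-p)*0.000000] = 0.000000; exercise = 0.000000; V(2,0) = max -> 0.000000
  V(2,1) = exp(-r*dt) * [p*0.000000 + (1-p)*0.344478] = 0.185529; exercise = 0.170000; V(2,1) = max -> 0.185529
  V(2,2) = exp(-r*dt) * [p*0.344478 + (1-p)*0.618036] = 0.490721; exercise = 0.492485; V(2,2) = max -> 0.492485
  V(1,0) = exp(-r*dt) * [p*0.000000 + (1-p)*0.185529] = 0.099922; exercise = 0.000000; V(1,0) = max -> 0.099922
  V(1,1) = exp(-r*dt) * [p*0.185529 + (1-p)*0.492485] = 0.350262; exercise = 0.344478; V(1,1) = max -> 0.350262
  V(0,0) = exp(-r*dt) * [p*0.099922 + (1-p)*0.350262] = 0.234434; exercise = 0.170000; V(0,0) = max -> 0.234434

Answer: Price = V(0,0) = 0.2344


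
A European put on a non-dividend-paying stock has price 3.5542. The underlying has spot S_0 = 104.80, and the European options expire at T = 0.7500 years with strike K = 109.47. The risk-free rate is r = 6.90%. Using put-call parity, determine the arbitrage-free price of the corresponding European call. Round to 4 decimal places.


Answer: Call price = 4.4052

Derivation:
Put-call parity: C - P = S_0 * exp(-qT) - K * exp(-rT).
S_0 * exp(-qT) = 104.8000 * 1.00000000 = 104.80000000
K * exp(-rT) = 109.4700 * 0.94956623 = 103.94901506
C = P + S*exp(-qT) - K*exp(-rT)
C = 3.5542 + 104.80000000 - 103.94901506 = 4.4052


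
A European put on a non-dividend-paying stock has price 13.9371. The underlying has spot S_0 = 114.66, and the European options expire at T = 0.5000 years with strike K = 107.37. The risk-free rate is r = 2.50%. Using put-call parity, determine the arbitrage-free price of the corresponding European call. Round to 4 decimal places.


Answer: Call price = 22.5609

Derivation:
Put-call parity: C - P = S_0 * exp(-qT) - K * exp(-rT).
S_0 * exp(-qT) = 114.6600 * 1.00000000 = 114.66000000
K * exp(-rT) = 107.3700 * 0.98757780 = 106.03622844
C = P + S*exp(-qT) - K*exp(-rT)
C = 13.9371 + 114.66000000 - 106.03622844 = 22.5609


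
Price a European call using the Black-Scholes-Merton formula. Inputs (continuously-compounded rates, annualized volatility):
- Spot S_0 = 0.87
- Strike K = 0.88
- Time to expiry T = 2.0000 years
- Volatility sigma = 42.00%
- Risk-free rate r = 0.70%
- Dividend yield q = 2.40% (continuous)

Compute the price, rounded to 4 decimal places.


d1 = (ln(S/K) + (r - q + 0.5*sigma^2) * T) / (sigma * sqrt(T)) = 0.22050166
d2 = d1 - sigma * sqrt(T) = -0.37346804
exp(-rT) = 0.98609754; exp(-qT) = 0.95313379
C = S_0 * exp(-qT) * N(d1) - K * exp(-rT) * N(d2)
N(d1) = 0.58725976; N(d2) = 0.35440007
C = 0.8700 * 0.95313379 * 0.58725976 - 0.8800 * 0.98609754 * 0.35440007 = 0.1794

Answer: Price = 0.1794


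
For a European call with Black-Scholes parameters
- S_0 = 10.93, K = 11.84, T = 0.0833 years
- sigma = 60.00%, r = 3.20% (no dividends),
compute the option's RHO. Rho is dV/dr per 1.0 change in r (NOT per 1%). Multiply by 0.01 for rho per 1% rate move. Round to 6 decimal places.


d1 = -0.3598346728; d2 = -0.5330051090
phi(d1) = 0.3739328553; exp(-qT) = 1.0000000000; exp(-rT) = 0.9973379496
N(d2) = 0.2970150218
Rho = K*T*exp(-rT)*N(d2) = 11.8400 * 0.0833 * 0.9973379496 * 0.2970150218 = 0.292158

Answer: Rho = 0.292158


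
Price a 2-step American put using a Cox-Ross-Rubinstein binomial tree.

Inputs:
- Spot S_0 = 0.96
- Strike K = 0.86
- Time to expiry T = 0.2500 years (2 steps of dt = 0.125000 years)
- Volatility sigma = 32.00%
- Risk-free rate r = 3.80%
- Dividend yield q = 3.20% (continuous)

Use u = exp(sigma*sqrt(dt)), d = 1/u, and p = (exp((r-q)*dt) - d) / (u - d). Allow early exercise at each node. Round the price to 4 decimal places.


Answer: Price = V(0,0) = 0.0258

Derivation:
dt = T/N = 0.125000
u = exp(sigma*sqrt(dt)) = 1.119785; d = 1/u = 0.893028
p = (exp((r-q)*dt) - d) / (u - d) = 0.475055
Discount per step: exp(-r*dt) = 0.995261
Stock lattice S(k, i) with i counting down-moves:
  k=0: S(0,0) = 0.9600
  k=1: S(1,0) = 1.0750; S(1,1) = 0.8573
  k=2: S(2,0) = 1.2038; S(2,1) = 0.9600; S(2,2) = 0.7656
Terminal payoffs V(N, i) = max(K - S_T, 0):
  V(2,0) = 0.000000; V(2,1) = 0.000000; V(2,2) = 0.094401
Backward induction: V(k, i) = exp(-r*dt) * [p * V(k+1, i) + (1-p) * V(k+1, i+1)]; then take max(V_cont, immediate exercise) for American.
  V(1,0) = exp(-r*dt) * [p*0.000000 + (1-p)*0.000000] = 0.000000; exercise = 0.000000; V(1,0) = max -> 0.000000
  V(1,1) = exp(-r*dt) * [p*0.000000 + (1-p)*0.094401] = 0.049320; exercise = 0.002693; V(1,1) = max -> 0.049320
  V(0,0) = exp(-r*dt) * [p*0.000000 + (1-p)*0.049320] = 0.025768; exercise = 0.000000; V(0,0) = max -> 0.025768


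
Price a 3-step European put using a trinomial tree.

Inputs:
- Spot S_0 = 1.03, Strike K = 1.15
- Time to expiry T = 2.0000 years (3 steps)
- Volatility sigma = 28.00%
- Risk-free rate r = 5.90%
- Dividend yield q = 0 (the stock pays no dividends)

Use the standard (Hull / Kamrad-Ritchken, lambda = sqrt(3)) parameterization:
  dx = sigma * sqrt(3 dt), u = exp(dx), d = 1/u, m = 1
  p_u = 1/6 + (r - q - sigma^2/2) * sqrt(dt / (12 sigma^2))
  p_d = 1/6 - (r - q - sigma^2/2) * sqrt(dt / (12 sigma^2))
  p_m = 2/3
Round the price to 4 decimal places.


dt = T/N = 0.666667; dx = sigma*sqrt(3*dt) = 0.395980
u = exp(dx) = 1.485839; d = 1/u = 0.673020
p_u = 0.183334, p_m = 0.666667, p_d = 0.149999
Discount per step: exp(-r*dt) = 0.961430
Stock lattice S(k, j) with j the centered position index:
  k=0: S(0,+0) = 1.0300
  k=1: S(1,-1) = 0.6932; S(1,+0) = 1.0300; S(1,+1) = 1.5304
  k=2: S(2,-2) = 0.4665; S(2,-1) = 0.6932; S(2,+0) = 1.0300; S(2,+1) = 1.5304; S(2,+2) = 2.2739
  k=3: S(3,-3) = 0.3140; S(3,-2) = 0.4665; S(3,-1) = 0.6932; S(3,+0) = 1.0300; S(3,+1) = 1.5304; S(3,+2) = 2.2739; S(3,+3) = 3.3787
Terminal payoffs V(N, j) = max(K - S_T, 0):
  V(3,-3) = 0.836006; V(3,-2) = 0.683455; V(3,-1) = 0.456789; V(3,+0) = 0.120000; V(3,+1) = 0.000000; V(3,+2) = 0.000000; V(3,+3) = 0.000000
Backward induction: V(k, j) = exp(-r*dt) * [p_u * V(k+1, j+1) + p_m * V(k+1, j) + p_d * V(k+1, j-1)]
  V(2,-2) = exp(-r*dt) * [p_u*0.456789 + p_m*0.683455 + p_d*0.836006] = 0.639141
  V(2,-1) = exp(-r*dt) * [p_u*0.120000 + p_m*0.456789 + p_d*0.683455] = 0.412496
  V(2,+0) = exp(-r*dt) * [p_u*0.000000 + p_m*0.120000 + p_d*0.456789] = 0.142790
  V(2,+1) = exp(-r*dt) * [p_u*0.000000 + p_m*0.000000 + p_d*0.120000] = 0.017306
  V(2,+2) = exp(-r*dt) * [p_u*0.000000 + p_m*0.000000 + p_d*0.000000] = 0.000000
  V(1,-1) = exp(-r*dt) * [p_u*0.142790 + p_m*0.412496 + p_d*0.639141] = 0.381732
  V(1,+0) = exp(-r*dt) * [p_u*0.017306 + p_m*0.142790 + p_d*0.412496] = 0.154059
  V(1,+1) = exp(-r*dt) * [p_u*0.000000 + p_m*0.017306 + p_d*0.142790] = 0.031684
  V(0,+0) = exp(-r*dt) * [p_u*0.031684 + p_m*0.154059 + p_d*0.381732] = 0.159381

Answer: Price = V(0,0) = 0.1594


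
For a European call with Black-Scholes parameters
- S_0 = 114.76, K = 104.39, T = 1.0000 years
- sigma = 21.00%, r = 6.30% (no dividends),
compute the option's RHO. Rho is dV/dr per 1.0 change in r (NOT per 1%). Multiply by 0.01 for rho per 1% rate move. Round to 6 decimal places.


Answer: Rho = 72.616259

Derivation:
d1 = 0.8559957414; d2 = 0.6459957414
phi(d1) = 0.2765668022; exp(-qT) = 1.0000000000; exp(-rT) = 0.9389434737
N(d2) = 0.7408589433
Rho = K*T*exp(-rT)*N(d2) = 104.3900 * 1.0000 * 0.9389434737 * 0.7408589433 = 72.616259


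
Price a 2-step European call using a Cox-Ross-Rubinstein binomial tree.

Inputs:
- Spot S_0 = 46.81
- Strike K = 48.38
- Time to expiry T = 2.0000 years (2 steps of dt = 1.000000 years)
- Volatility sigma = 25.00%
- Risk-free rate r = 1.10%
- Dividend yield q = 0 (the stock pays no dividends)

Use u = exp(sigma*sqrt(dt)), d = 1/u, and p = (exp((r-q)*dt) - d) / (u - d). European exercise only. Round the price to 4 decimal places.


Answer: Price = V(0,0) = 5.9534

Derivation:
dt = T/N = 1.000000
u = exp(sigma*sqrt(dt)) = 1.284025; d = 1/u = 0.778801
p = (exp((r-q)*dt) - d) / (u - d) = 0.459716
Discount per step: exp(-r*dt) = 0.989060
Stock lattice S(k, i) with i counting down-moves:
  k=0: S(0,0) = 46.8100
  k=1: S(1,0) = 60.1052; S(1,1) = 36.4557
  k=2: S(2,0) = 77.1766; S(2,1) = 46.8100; S(2,2) = 28.3917
Terminal payoffs V(N, i) = max(S_T - K, 0):
  V(2,0) = 28.796643; V(2,1) = 0.000000; V(2,2) = 0.000000
Backward induction: V(k, i) = exp(-r*dt) * [p * V(k+1, i) + (1-p) * V(k+1, i+1)].
  V(1,0) = exp(-r*dt) * [p*28.796643 + (1-p)*0.000000] = 13.093459
  V(1,1) = exp(-r*dt) * [p*0.000000 + (1-p)*0.000000] = 0.000000
  V(0,0) = exp(-r*dt) * [p*13.093459 + (1-p)*0.000000] = 5.953426


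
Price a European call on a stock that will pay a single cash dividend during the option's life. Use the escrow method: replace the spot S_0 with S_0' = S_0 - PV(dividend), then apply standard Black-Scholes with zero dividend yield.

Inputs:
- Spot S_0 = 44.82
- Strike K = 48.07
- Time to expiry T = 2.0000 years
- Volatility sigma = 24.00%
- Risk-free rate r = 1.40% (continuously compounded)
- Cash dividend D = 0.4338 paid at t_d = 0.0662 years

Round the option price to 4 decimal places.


Answer: Price = 5.0326

Derivation:
PV(D) = D * exp(-r * t_d) = 0.4338 * 0.99907363 = 0.43339814
S_0' = S_0 - PV(D) = 44.8200 - 0.43339814 = 44.38660186
d1 = (ln(S_0'/K) + (r + sigma^2/2)*T) / (sigma*sqrt(T)) = 0.01732230
d2 = d1 - sigma*sqrt(T) = -0.32208896
exp(-rT) = 0.97238837
N(d1) = 0.50691025; N(d2) = 0.37369265
C = S_0' * N(d1) - K * exp(-rT) * N(d2) = 44.38660186 * 0.50691025 - 48.0700 * 0.97238837 * 0.37369265 = 5.0326


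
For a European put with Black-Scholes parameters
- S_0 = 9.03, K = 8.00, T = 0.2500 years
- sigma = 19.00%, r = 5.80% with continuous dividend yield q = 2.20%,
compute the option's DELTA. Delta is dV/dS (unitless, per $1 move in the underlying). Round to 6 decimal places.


Answer: Delta = -0.077800

Derivation:
d1 = 1.4170876395; d2 = 1.3220876395
phi(d1) = 0.1461667447; exp(-qT) = 0.9945150973; exp(-rT) = 0.9856046187
N(-d1) = 0.0782286530
Delta = -exp(-qT) * N(-d1) = -0.9945150973 * 0.0782286530 = -0.077800


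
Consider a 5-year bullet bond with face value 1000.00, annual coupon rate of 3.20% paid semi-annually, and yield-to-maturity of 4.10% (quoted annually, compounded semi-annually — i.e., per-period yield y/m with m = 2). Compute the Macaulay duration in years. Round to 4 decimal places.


Answer: Macaulay duration = 4.6514 years

Derivation:
Coupon per period c = face * coupon_rate / m = 16.000000
Periods per year m = 2; per-period yield y/m = 0.020500
Number of cashflows N = 10
Cashflows (t years, CF_t, discount factor 1/(1+y/m)^(m*t), PV):
  t = 0.5000: CF_t = 16.000000, DF = 0.979912, PV = 15.678589
  t = 1.0000: CF_t = 16.000000, DF = 0.960227, PV = 15.363634
  t = 1.5000: CF_t = 16.000000, DF = 0.940938, PV = 15.055007
  t = 2.0000: CF_t = 16.000000, DF = 0.922036, PV = 14.752579
  t = 2.5000: CF_t = 16.000000, DF = 0.903514, PV = 14.456226
  t = 3.0000: CF_t = 16.000000, DF = 0.885364, PV = 14.165827
  t = 3.5000: CF_t = 16.000000, DF = 0.867579, PV = 13.881261
  t = 4.0000: CF_t = 16.000000, DF = 0.850151, PV = 13.602412
  t = 4.5000: CF_t = 16.000000, DF = 0.833073, PV = 13.329164
  t = 5.0000: CF_t = 1016.000000, DF = 0.816338, PV = 829.399210
Price P = sum_t PV_t = 959.683908
Macaulay numerator sum_t t * PV_t:
  t * PV_t at t = 0.5000: 7.839294
  t * PV_t at t = 1.0000: 15.363634
  t * PV_t at t = 1.5000: 22.582510
  t * PV_t at t = 2.0000: 29.505158
  t * PV_t at t = 2.5000: 36.140566
  t * PV_t at t = 3.0000: 42.497480
  t * PV_t at t = 3.5000: 48.584413
  t * PV_t at t = 4.0000: 54.409646
  t * PV_t at t = 4.5000: 59.981237
  t * PV_t at t = 5.0000: 4146.996051
Macaulay duration D = (sum_t t * PV_t) / P = 4463.899990 / 959.683908 = 4.651427


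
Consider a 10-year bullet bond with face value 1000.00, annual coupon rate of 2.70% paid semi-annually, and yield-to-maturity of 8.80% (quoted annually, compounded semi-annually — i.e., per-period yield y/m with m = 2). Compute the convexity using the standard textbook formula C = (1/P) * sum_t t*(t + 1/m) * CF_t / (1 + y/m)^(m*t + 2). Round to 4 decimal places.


Answer: Convexity = 76.2634

Derivation:
Coupon per period c = face * coupon_rate / m = 13.500000
Periods per year m = 2; per-period yield y/m = 0.044000
Number of cashflows N = 20
Cashflows (t years, CF_t, discount factor 1/(1+y/m)^(m*t), PV):
  t = 0.5000: CF_t = 13.500000, DF = 0.957854, PV = 12.931034
  t = 1.0000: CF_t = 13.500000, DF = 0.917485, PV = 12.386048
  t = 1.5000: CF_t = 13.500000, DF = 0.878817, PV = 11.864031
  t = 2.0000: CF_t = 13.500000, DF = 0.841779, PV = 11.364014
  t = 2.5000: CF_t = 13.500000, DF = 0.806302, PV = 10.885071
  t = 3.0000: CF_t = 13.500000, DF = 0.772320, PV = 10.426313
  t = 3.5000: CF_t = 13.500000, DF = 0.739770, PV = 9.986890
  t = 4.0000: CF_t = 13.500000, DF = 0.708592, PV = 9.565987
  t = 4.5000: CF_t = 13.500000, DF = 0.678728, PV = 9.162823
  t = 5.0000: CF_t = 13.500000, DF = 0.650122, PV = 8.776650
  t = 5.5000: CF_t = 13.500000, DF = 0.622722, PV = 8.406753
  t = 6.0000: CF_t = 13.500000, DF = 0.596477, PV = 8.052445
  t = 6.5000: CF_t = 13.500000, DF = 0.571339, PV = 7.713070
  t = 7.0000: CF_t = 13.500000, DF = 0.547259, PV = 7.387998
  t = 7.5000: CF_t = 13.500000, DF = 0.524195, PV = 7.076627
  t = 8.0000: CF_t = 13.500000, DF = 0.502102, PV = 6.778378
  t = 8.5000: CF_t = 13.500000, DF = 0.480941, PV = 6.492699
  t = 9.0000: CF_t = 13.500000, DF = 0.460671, PV = 6.219061
  t = 9.5000: CF_t = 13.500000, DF = 0.441256, PV = 5.956955
  t = 10.0000: CF_t = 1013.500000, DF = 0.422659, PV = 428.364803
Price P = sum_t PV_t = 599.797652
Convexity numerator sum_t t*(t + 1/m) * CF_t / (1+y/m)^(m*t + 2):
  t = 0.5000: term = 5.932015
  t = 1.0000: term = 17.046022
  t = 1.5000: term = 32.655214
  t = 2.0000: term = 52.131567
  t = 2.5000: term = 74.901677
  t = 3.0000: term = 100.442862
  t = 3.5000: term = 128.279517
  t = 4.0000: term = 157.979701
  t = 4.5000: term = 189.151941
  t = 5.0000: term = 221.442246
  t = 5.5000: term = 254.531318
  t = 6.0000: term = 288.131934
  t = 6.5000: term = 321.986516
  t = 7.0000: term = 355.864850
  t = 7.5000: term = 389.561959
  t = 8.0000: term = 422.896125
  t = 8.5000: term = 455.707031
  t = 9.0000: term = 487.854045
  t = 9.5000: term = 519.214607
  t = 10.0000: term = 41266.922412
Convexity = (1/P) * sum = 45742.633557 / 599.797652 = 76.263442


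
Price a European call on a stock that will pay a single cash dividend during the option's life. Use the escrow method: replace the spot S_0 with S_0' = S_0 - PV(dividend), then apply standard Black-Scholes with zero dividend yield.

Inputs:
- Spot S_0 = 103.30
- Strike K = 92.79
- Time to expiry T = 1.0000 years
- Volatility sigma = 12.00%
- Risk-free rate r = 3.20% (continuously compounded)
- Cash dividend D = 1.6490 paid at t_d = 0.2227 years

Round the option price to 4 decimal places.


Answer: Price = 12.7003

Derivation:
PV(D) = D * exp(-r * t_d) = 1.6490 * 0.99289893 = 1.63729034
S_0' = S_0 - PV(D) = 103.3000 - 1.63729034 = 101.66270966
d1 = (ln(S_0'/K) + (r + sigma^2/2)*T) / (sigma*sqrt(T)) = 1.08768075
d2 = d1 - sigma*sqrt(T) = 0.96768075
exp(-rT) = 0.96850658
N(d1) = 0.86163197; N(d2) = 0.83339808
C = S_0' * N(d1) - K * exp(-rT) * N(d2) = 101.66270966 * 0.86163197 - 92.7900 * 0.96850658 * 0.83339808 = 12.7003


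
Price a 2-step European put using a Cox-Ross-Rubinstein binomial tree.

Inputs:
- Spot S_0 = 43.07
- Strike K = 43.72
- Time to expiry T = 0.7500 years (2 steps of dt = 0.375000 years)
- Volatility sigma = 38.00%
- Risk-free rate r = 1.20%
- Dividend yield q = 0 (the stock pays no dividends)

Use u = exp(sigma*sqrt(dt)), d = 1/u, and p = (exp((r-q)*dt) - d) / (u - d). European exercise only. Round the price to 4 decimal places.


Answer: Price = V(0,0) = 5.2880

Derivation:
dt = T/N = 0.375000
u = exp(sigma*sqrt(dt)) = 1.262005; d = 1/u = 0.792390
p = (exp((r-q)*dt) - d) / (u - d) = 0.451690
Discount per step: exp(-r*dt) = 0.995510
Stock lattice S(k, i) with i counting down-moves:
  k=0: S(0,0) = 43.0700
  k=1: S(1,0) = 54.3545; S(1,1) = 34.1282
  k=2: S(2,0) = 68.5957; S(2,1) = 43.0700; S(2,2) = 27.0429
Terminal payoffs V(N, i) = max(K - S_T, 0):
  V(2,0) = 0.000000; V(2,1) = 0.650000; V(2,2) = 16.677123
Backward induction: V(k, i) = exp(-r*dt) * [p * V(k+1, i) + (1-p) * V(k+1, i+1)].
  V(1,0) = exp(-r*dt) * [p*0.000000 + (1-p)*0.650000] = 0.354802
  V(1,1) = exp(-r*dt) * [p*0.650000 + (1-p)*16.677123] = 9.395463
  V(0,0) = exp(-r*dt) * [p*0.354802 + (1-p)*9.395463] = 5.288040


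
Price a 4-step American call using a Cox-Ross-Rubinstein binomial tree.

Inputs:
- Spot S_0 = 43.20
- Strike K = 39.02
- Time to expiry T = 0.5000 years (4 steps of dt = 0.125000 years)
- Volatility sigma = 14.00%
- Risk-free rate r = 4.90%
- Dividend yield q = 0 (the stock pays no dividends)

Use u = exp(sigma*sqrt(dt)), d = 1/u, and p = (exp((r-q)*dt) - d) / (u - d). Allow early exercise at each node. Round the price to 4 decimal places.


dt = T/N = 0.125000
u = exp(sigma*sqrt(dt)) = 1.050743; d = 1/u = 0.951708
p = (exp((r-q)*dt) - d) / (u - d) = 0.549665
Discount per step: exp(-r*dt) = 0.993894
Stock lattice S(k, i) with i counting down-moves:
  k=0: S(0,0) = 43.2000
  k=1: S(1,0) = 45.3921; S(1,1) = 41.1138
  k=2: S(2,0) = 47.6954; S(2,1) = 43.2000; S(2,2) = 39.1283
  k=3: S(3,0) = 50.1156; S(3,1) = 45.3921; S(3,2) = 41.1138; S(3,3) = 37.2387
  k=4: S(4,0) = 52.6586; S(4,1) = 47.6954; S(4,2) = 43.2000; S(4,3) = 39.1283; S(4,4) = 35.4403
Terminal payoffs V(N, i) = max(S_T - K, 0):
  V(4,0) = 13.638643; V(4,1) = 8.675423; V(4,2) = 4.180000; V(4,3) = 0.108283; V(4,4) = 0.000000
Backward induction: V(k, i) = exp(-r*dt) * [p * V(k+1, i) + (1-p) * V(k+1, i+1)]; then take max(V_cont, immediate exercise) for American.
  V(3,0) = exp(-r*dt) * [p*13.638643 + (1-p)*8.675423] = 11.333896; exercise = 11.095629; V(3,0) = max -> 11.333896
  V(3,1) = exp(-r*dt) * [p*8.675423 + (1-p)*4.180000] = 6.610362; exercise = 6.372095; V(3,1) = max -> 6.610362
  V(3,2) = exp(-r*dt) * [p*4.180000 + (1-p)*0.108283] = 2.332034; exercise = 2.093767; V(3,2) = max -> 2.332034
  V(3,3) = exp(-r*dt) * [p*0.108283 + (1-p)*0.000000] = 0.059156; exercise = 0.000000; V(3,3) = max -> 0.059156
  V(2,0) = exp(-r*dt) * [p*11.333896 + (1-p)*6.610362] = 9.150502; exercise = 8.675423; V(2,0) = max -> 9.150502
  V(2,1) = exp(-r*dt) * [p*6.610362 + (1-p)*2.332034] = 4.655079; exercise = 4.180000; V(2,1) = max -> 4.655079
  V(2,2) = exp(-r*dt) * [p*2.332034 + (1-p)*0.059156] = 1.300486; exercise = 0.108283; V(2,2) = max -> 1.300486
  V(1,0) = exp(-r*dt) * [p*9.150502 + (1-p)*4.655079] = 7.082540; exercise = 6.372095; V(1,0) = max -> 7.082540
  V(1,1) = exp(-r*dt) * [p*4.655079 + (1-p)*1.300486] = 3.125186; exercise = 2.093767; V(1,1) = max -> 3.125186
  V(0,0) = exp(-r*dt) * [p*7.082540 + (1-p)*3.125186] = 5.268038; exercise = 4.180000; V(0,0) = max -> 5.268038

Answer: Price = V(0,0) = 5.2680
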